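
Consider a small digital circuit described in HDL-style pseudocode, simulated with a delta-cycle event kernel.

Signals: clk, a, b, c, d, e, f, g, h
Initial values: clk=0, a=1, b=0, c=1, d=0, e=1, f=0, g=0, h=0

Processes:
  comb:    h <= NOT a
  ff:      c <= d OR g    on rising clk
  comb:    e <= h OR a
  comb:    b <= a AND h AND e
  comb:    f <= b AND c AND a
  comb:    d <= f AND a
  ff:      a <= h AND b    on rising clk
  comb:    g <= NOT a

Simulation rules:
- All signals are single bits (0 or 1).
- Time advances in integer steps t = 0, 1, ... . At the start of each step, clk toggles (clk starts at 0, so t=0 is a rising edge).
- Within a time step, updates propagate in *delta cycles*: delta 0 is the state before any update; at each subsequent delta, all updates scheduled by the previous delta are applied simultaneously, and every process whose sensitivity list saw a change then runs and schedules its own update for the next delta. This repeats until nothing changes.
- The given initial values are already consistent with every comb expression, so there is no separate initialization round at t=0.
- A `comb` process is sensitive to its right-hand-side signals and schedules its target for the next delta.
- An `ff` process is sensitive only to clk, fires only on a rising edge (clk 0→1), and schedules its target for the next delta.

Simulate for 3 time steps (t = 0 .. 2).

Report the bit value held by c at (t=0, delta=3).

0

t0.Δ0 g=0 e=1 a=1 d=0 b=0 f=0 clk=0 h=0 c=1
t0.Δ1 g=0 e=1 a=1 d=0 b=0 f=0 clk=1 h=0 c=1
t0.Δ2 g=0 e=1 a=0 d=0 b=0 f=0 clk=1 h=0 c=0
t0.Δ3 g=1 e=0 a=0 d=0 b=0 f=0 clk=1 h=1 c=0
t0.Δ4 g=1 e=1 a=0 d=0 b=0 f=0 clk=1 h=1 c=0
t1.Δ0 g=1 e=1 a=0 d=0 b=0 f=0 clk=1 h=1 c=0
t1.Δ1 g=1 e=1 a=0 d=0 b=0 f=0 clk=0 h=1 c=0
t2.Δ0 g=1 e=1 a=0 d=0 b=0 f=0 clk=0 h=1 c=0
t2.Δ1 g=1 e=1 a=0 d=0 b=0 f=0 clk=1 h=1 c=0
t2.Δ2 g=1 e=1 a=0 d=0 b=0 f=0 clk=1 h=1 c=1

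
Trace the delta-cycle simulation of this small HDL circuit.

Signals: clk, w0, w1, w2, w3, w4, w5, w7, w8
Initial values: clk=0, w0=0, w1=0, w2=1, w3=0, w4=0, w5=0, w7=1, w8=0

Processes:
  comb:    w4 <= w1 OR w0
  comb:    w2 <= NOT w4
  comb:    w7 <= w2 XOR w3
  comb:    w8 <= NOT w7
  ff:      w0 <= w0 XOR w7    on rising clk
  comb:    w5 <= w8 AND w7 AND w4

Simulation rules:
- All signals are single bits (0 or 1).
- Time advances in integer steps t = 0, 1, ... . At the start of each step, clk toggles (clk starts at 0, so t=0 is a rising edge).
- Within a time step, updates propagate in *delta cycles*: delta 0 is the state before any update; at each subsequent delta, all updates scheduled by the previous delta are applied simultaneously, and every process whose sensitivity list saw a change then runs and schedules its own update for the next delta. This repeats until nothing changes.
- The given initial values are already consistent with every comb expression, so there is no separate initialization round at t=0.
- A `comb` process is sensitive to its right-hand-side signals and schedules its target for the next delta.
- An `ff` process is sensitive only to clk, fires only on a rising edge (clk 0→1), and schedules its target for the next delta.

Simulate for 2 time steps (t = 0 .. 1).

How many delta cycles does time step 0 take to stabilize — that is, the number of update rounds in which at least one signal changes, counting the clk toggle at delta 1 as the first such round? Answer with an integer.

t0.Δ0 w2=1 w3=0 w4=0 w1=0 w0=0 w5=0 clk=0 w8=0 w7=1
t0.Δ1 w2=1 w3=0 w4=0 w1=0 w0=0 w5=0 clk=1 w8=0 w7=1
t0.Δ2 w2=1 w3=0 w4=0 w1=0 w0=1 w5=0 clk=1 w8=0 w7=1
t0.Δ3 w2=1 w3=0 w4=1 w1=0 w0=1 w5=0 clk=1 w8=0 w7=1
t0.Δ4 w2=0 w3=0 w4=1 w1=0 w0=1 w5=0 clk=1 w8=0 w7=1
t0.Δ5 w2=0 w3=0 w4=1 w1=0 w0=1 w5=0 clk=1 w8=0 w7=0
t0.Δ6 w2=0 w3=0 w4=1 w1=0 w0=1 w5=0 clk=1 w8=1 w7=0
t1.Δ0 w2=0 w3=0 w4=1 w1=0 w0=1 w5=0 clk=1 w8=1 w7=0
t1.Δ1 w2=0 w3=0 w4=1 w1=0 w0=1 w5=0 clk=0 w8=1 w7=0

6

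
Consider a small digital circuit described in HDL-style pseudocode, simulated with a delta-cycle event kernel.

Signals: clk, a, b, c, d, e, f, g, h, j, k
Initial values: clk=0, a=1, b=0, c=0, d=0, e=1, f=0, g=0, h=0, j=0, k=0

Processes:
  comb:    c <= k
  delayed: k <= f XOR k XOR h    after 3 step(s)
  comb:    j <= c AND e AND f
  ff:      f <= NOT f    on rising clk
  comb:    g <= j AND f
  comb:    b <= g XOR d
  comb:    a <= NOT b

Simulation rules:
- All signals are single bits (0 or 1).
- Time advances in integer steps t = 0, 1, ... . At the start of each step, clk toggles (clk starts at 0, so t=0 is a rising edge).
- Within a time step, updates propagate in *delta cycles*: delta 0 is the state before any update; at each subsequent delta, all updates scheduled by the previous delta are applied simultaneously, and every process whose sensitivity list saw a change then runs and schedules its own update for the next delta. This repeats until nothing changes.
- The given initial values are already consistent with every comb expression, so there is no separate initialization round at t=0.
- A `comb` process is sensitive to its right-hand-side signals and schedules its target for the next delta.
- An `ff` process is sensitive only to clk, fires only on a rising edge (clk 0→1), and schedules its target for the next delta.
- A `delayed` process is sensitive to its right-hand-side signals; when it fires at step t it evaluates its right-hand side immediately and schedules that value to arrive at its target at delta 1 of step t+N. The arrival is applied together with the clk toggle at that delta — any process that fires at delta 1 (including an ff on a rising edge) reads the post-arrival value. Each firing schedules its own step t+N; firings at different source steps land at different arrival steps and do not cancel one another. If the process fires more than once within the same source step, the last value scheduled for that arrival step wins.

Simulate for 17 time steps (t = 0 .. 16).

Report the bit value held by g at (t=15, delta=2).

0

t=0 Δ0: b=0 clk=0 g=0 h=0 d=0 f=0 c=0 e=1 j=0 k=0 a=1
  Δ1: clk:0→1
  Δ2: f:0→1
  (2Δ to stable)
t=1 Δ0: b=0 clk=1 g=0 h=0 d=0 f=1 c=0 e=1 j=0 k=0 a=1
  Δ1: clk:1→0
  (1Δ to stable)
t=2 Δ0: b=0 clk=0 g=0 h=0 d=0 f=1 c=0 e=1 j=0 k=0 a=1
  Δ1: clk:0→1
  Δ2: f:1→0
  (2Δ to stable)
t=3 Δ0: b=0 clk=1 g=0 h=0 d=0 f=0 c=0 e=1 j=0 k=0 a=1
  Δ1: clk:1→0, k:0→1
  Δ2: c:0→1
  (2Δ to stable)
t=4 Δ0: b=0 clk=0 g=0 h=0 d=0 f=0 c=1 e=1 j=0 k=1 a=1
  Δ1: clk:0→1
  Δ2: f:0→1
  Δ3: j:0→1
  Δ4: g:0→1
  Δ5: b:0→1
  Δ6: a:1→0
  (6Δ to stable)
t=5 Δ0: b=1 clk=1 g=1 h=0 d=0 f=1 c=1 e=1 j=1 k=1 a=0
  Δ1: clk:1→0, k:1→0
  Δ2: c:1→0
  Δ3: j:1→0
  Δ4: g:1→0
  Δ5: b:1→0
  Δ6: a:0→1
  (6Δ to stable)
t=6 Δ0: b=0 clk=0 g=0 h=0 d=0 f=1 c=0 e=1 j=0 k=0 a=1
  Δ1: clk:0→1, k:0→1
  Δ2: f:1→0, c:0→1
  (2Δ to stable)
t=7 Δ0: b=0 clk=1 g=0 h=0 d=0 f=0 c=1 e=1 j=0 k=1 a=1
  Δ1: clk:1→0, k:1→0
  Δ2: c:1→0
  (2Δ to stable)
t=8 Δ0: b=0 clk=0 g=0 h=0 d=0 f=0 c=0 e=1 j=0 k=0 a=1
  Δ1: clk:0→1, k:0→1
  Δ2: f:0→1, c:0→1
  Δ3: j:0→1
  Δ4: g:0→1
  Δ5: b:0→1
  Δ6: a:1→0
  (6Δ to stable)
t=9 Δ0: b=1 clk=1 g=1 h=0 d=0 f=1 c=1 e=1 j=1 k=1 a=0
  Δ1: clk:1→0
  (1Δ to stable)
t=10 Δ0: b=1 clk=0 g=1 h=0 d=0 f=1 c=1 e=1 j=1 k=1 a=0
  Δ1: clk:0→1, k:1→0
  Δ2: f:1→0, c:1→0
  Δ3: g:1→0, j:1→0
  Δ4: b:1→0
  Δ5: a:0→1
  (5Δ to stable)
t=11 Δ0: b=0 clk=1 g=0 h=0 d=0 f=0 c=0 e=1 j=0 k=0 a=1
  Δ1: clk:1→0
  (1Δ to stable)
t=12 Δ0: b=0 clk=0 g=0 h=0 d=0 f=0 c=0 e=1 j=0 k=0 a=1
  Δ1: clk:0→1
  Δ2: f:0→1
  (2Δ to stable)
t=13 Δ0: b=0 clk=1 g=0 h=0 d=0 f=1 c=0 e=1 j=0 k=0 a=1
  Δ1: clk:1→0
  (1Δ to stable)
t=14 Δ0: b=0 clk=0 g=0 h=0 d=0 f=1 c=0 e=1 j=0 k=0 a=1
  Δ1: clk:0→1
  Δ2: f:1→0
  (2Δ to stable)
t=15 Δ0: b=0 clk=1 g=0 h=0 d=0 f=0 c=0 e=1 j=0 k=0 a=1
  Δ1: clk:1→0, k:0→1
  Δ2: c:0→1
  (2Δ to stable)
t=16 Δ0: b=0 clk=0 g=0 h=0 d=0 f=0 c=1 e=1 j=0 k=1 a=1
  Δ1: clk:0→1
  Δ2: f:0→1
  Δ3: j:0→1
  Δ4: g:0→1
  Δ5: b:0→1
  Δ6: a:1→0
  (6Δ to stable)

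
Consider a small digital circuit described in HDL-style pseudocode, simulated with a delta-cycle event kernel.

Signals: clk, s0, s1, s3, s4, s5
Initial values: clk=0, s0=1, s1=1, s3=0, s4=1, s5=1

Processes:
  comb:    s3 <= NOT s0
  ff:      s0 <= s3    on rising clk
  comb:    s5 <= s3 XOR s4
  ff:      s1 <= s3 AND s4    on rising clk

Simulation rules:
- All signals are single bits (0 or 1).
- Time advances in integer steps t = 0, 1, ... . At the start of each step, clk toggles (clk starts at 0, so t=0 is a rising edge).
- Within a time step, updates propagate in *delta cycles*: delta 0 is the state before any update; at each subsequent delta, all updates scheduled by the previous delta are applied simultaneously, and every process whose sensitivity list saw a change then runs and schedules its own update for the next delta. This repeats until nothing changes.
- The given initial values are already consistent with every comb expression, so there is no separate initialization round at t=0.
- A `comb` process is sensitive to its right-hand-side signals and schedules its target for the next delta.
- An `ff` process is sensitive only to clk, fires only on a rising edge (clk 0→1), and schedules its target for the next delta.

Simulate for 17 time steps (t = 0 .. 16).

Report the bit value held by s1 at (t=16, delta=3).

0

t=0 Δ0: s4=1 s1=1 s0=1 clk=0 s3=0 s5=1
  Δ1: clk:0→1
  Δ2: s1:1→0, s0:1→0
  Δ3: s3:0→1
  Δ4: s5:1→0
  (4Δ to stable)
t=1 Δ0: s4=1 s1=0 s0=0 clk=1 s3=1 s5=0
  Δ1: clk:1→0
  (1Δ to stable)
t=2 Δ0: s4=1 s1=0 s0=0 clk=0 s3=1 s5=0
  Δ1: clk:0→1
  Δ2: s1:0→1, s0:0→1
  Δ3: s3:1→0
  Δ4: s5:0→1
  (4Δ to stable)
t=3 Δ0: s4=1 s1=1 s0=1 clk=1 s3=0 s5=1
  Δ1: clk:1→0
  (1Δ to stable)
t=4 Δ0: s4=1 s1=1 s0=1 clk=0 s3=0 s5=1
  Δ1: clk:0→1
  Δ2: s1:1→0, s0:1→0
  Δ3: s3:0→1
  Δ4: s5:1→0
  (4Δ to stable)
t=5 Δ0: s4=1 s1=0 s0=0 clk=1 s3=1 s5=0
  Δ1: clk:1→0
  (1Δ to stable)
t=6 Δ0: s4=1 s1=0 s0=0 clk=0 s3=1 s5=0
  Δ1: clk:0→1
  Δ2: s1:0→1, s0:0→1
  Δ3: s3:1→0
  Δ4: s5:0→1
  (4Δ to stable)
t=7 Δ0: s4=1 s1=1 s0=1 clk=1 s3=0 s5=1
  Δ1: clk:1→0
  (1Δ to stable)
t=8 Δ0: s4=1 s1=1 s0=1 clk=0 s3=0 s5=1
  Δ1: clk:0→1
  Δ2: s1:1→0, s0:1→0
  Δ3: s3:0→1
  Δ4: s5:1→0
  (4Δ to stable)
t=9 Δ0: s4=1 s1=0 s0=0 clk=1 s3=1 s5=0
  Δ1: clk:1→0
  (1Δ to stable)
t=10 Δ0: s4=1 s1=0 s0=0 clk=0 s3=1 s5=0
  Δ1: clk:0→1
  Δ2: s1:0→1, s0:0→1
  Δ3: s3:1→0
  Δ4: s5:0→1
  (4Δ to stable)
t=11 Δ0: s4=1 s1=1 s0=1 clk=1 s3=0 s5=1
  Δ1: clk:1→0
  (1Δ to stable)
t=12 Δ0: s4=1 s1=1 s0=1 clk=0 s3=0 s5=1
  Δ1: clk:0→1
  Δ2: s1:1→0, s0:1→0
  Δ3: s3:0→1
  Δ4: s5:1→0
  (4Δ to stable)
t=13 Δ0: s4=1 s1=0 s0=0 clk=1 s3=1 s5=0
  Δ1: clk:1→0
  (1Δ to stable)
t=14 Δ0: s4=1 s1=0 s0=0 clk=0 s3=1 s5=0
  Δ1: clk:0→1
  Δ2: s1:0→1, s0:0→1
  Δ3: s3:1→0
  Δ4: s5:0→1
  (4Δ to stable)
t=15 Δ0: s4=1 s1=1 s0=1 clk=1 s3=0 s5=1
  Δ1: clk:1→0
  (1Δ to stable)
t=16 Δ0: s4=1 s1=1 s0=1 clk=0 s3=0 s5=1
  Δ1: clk:0→1
  Δ2: s1:1→0, s0:1→0
  Δ3: s3:0→1
  Δ4: s5:1→0
  (4Δ to stable)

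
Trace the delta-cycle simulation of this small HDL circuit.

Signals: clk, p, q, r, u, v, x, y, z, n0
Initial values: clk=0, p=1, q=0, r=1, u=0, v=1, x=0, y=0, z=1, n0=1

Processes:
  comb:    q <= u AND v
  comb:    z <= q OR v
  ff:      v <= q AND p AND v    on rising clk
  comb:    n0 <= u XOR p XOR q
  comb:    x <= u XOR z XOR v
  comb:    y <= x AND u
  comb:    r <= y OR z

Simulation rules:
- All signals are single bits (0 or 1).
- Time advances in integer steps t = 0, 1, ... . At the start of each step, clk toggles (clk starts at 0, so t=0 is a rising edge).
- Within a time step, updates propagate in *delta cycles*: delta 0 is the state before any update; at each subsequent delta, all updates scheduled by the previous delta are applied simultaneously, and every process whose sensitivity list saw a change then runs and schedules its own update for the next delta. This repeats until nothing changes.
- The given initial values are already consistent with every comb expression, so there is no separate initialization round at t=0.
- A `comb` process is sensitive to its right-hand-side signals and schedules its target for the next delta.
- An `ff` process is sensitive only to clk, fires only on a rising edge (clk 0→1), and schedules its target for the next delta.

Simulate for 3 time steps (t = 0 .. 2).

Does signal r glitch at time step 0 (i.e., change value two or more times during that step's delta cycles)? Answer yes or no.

no

t=0 Δ0: y=0 clk=0 q=0 p=1 v=1 u=0 x=0 r=1 z=1 n0=1
  Δ1: clk:0→1
  Δ2: v:1→0
  Δ3: x:0→1, z:1→0
  Δ4: x:1→0, r:1→0
  (4Δ to stable)
t=1 Δ0: y=0 clk=1 q=0 p=1 v=0 u=0 x=0 r=0 z=0 n0=1
  Δ1: clk:1→0
  (1Δ to stable)
t=2 Δ0: y=0 clk=0 q=0 p=1 v=0 u=0 x=0 r=0 z=0 n0=1
  Δ1: clk:0→1
  (1Δ to stable)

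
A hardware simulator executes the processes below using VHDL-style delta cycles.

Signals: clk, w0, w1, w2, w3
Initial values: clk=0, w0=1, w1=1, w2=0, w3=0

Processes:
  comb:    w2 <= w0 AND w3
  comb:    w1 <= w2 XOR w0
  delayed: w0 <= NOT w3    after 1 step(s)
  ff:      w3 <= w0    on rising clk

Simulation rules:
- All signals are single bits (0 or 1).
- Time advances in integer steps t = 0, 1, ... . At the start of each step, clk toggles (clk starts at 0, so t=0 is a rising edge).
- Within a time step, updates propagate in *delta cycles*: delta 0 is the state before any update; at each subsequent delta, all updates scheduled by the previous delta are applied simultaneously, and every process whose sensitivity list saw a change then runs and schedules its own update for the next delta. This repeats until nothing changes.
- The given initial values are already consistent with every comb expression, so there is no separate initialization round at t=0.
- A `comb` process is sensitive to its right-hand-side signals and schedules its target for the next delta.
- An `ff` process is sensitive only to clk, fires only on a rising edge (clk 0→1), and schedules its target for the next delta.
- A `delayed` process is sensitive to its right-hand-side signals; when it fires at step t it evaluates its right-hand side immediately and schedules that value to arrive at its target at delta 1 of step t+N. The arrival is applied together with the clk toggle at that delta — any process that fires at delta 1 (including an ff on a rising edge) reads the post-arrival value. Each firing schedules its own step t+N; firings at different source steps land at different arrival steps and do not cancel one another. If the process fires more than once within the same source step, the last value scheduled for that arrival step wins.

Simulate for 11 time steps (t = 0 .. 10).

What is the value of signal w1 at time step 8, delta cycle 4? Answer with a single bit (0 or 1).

t0.Δ0 w3=0 w2=0 w1=1 w0=1 clk=0
t0.Δ1 w3=0 w2=0 w1=1 w0=1 clk=1
t0.Δ2 w3=1 w2=0 w1=1 w0=1 clk=1
t0.Δ3 w3=1 w2=1 w1=1 w0=1 clk=1
t0.Δ4 w3=1 w2=1 w1=0 w0=1 clk=1
t1.Δ0 w3=1 w2=1 w1=0 w0=1 clk=1
t1.Δ1 w3=1 w2=1 w1=0 w0=0 clk=0
t1.Δ2 w3=1 w2=0 w1=1 w0=0 clk=0
t1.Δ3 w3=1 w2=0 w1=0 w0=0 clk=0
t2.Δ0 w3=1 w2=0 w1=0 w0=0 clk=0
t2.Δ1 w3=1 w2=0 w1=0 w0=0 clk=1
t2.Δ2 w3=0 w2=0 w1=0 w0=0 clk=1
t3.Δ0 w3=0 w2=0 w1=0 w0=0 clk=1
t3.Δ1 w3=0 w2=0 w1=0 w0=1 clk=0
t3.Δ2 w3=0 w2=0 w1=1 w0=1 clk=0
t4.Δ0 w3=0 w2=0 w1=1 w0=1 clk=0
t4.Δ1 w3=0 w2=0 w1=1 w0=1 clk=1
t4.Δ2 w3=1 w2=0 w1=1 w0=1 clk=1
t4.Δ3 w3=1 w2=1 w1=1 w0=1 clk=1
t4.Δ4 w3=1 w2=1 w1=0 w0=1 clk=1
t5.Δ0 w3=1 w2=1 w1=0 w0=1 clk=1
t5.Δ1 w3=1 w2=1 w1=0 w0=0 clk=0
t5.Δ2 w3=1 w2=0 w1=1 w0=0 clk=0
t5.Δ3 w3=1 w2=0 w1=0 w0=0 clk=0
t6.Δ0 w3=1 w2=0 w1=0 w0=0 clk=0
t6.Δ1 w3=1 w2=0 w1=0 w0=0 clk=1
t6.Δ2 w3=0 w2=0 w1=0 w0=0 clk=1
t7.Δ0 w3=0 w2=0 w1=0 w0=0 clk=1
t7.Δ1 w3=0 w2=0 w1=0 w0=1 clk=0
t7.Δ2 w3=0 w2=0 w1=1 w0=1 clk=0
t8.Δ0 w3=0 w2=0 w1=1 w0=1 clk=0
t8.Δ1 w3=0 w2=0 w1=1 w0=1 clk=1
t8.Δ2 w3=1 w2=0 w1=1 w0=1 clk=1
t8.Δ3 w3=1 w2=1 w1=1 w0=1 clk=1
t8.Δ4 w3=1 w2=1 w1=0 w0=1 clk=1
t9.Δ0 w3=1 w2=1 w1=0 w0=1 clk=1
t9.Δ1 w3=1 w2=1 w1=0 w0=0 clk=0
t9.Δ2 w3=1 w2=0 w1=1 w0=0 clk=0
t9.Δ3 w3=1 w2=0 w1=0 w0=0 clk=0
t10.Δ0 w3=1 w2=0 w1=0 w0=0 clk=0
t10.Δ1 w3=1 w2=0 w1=0 w0=0 clk=1
t10.Δ2 w3=0 w2=0 w1=0 w0=0 clk=1

0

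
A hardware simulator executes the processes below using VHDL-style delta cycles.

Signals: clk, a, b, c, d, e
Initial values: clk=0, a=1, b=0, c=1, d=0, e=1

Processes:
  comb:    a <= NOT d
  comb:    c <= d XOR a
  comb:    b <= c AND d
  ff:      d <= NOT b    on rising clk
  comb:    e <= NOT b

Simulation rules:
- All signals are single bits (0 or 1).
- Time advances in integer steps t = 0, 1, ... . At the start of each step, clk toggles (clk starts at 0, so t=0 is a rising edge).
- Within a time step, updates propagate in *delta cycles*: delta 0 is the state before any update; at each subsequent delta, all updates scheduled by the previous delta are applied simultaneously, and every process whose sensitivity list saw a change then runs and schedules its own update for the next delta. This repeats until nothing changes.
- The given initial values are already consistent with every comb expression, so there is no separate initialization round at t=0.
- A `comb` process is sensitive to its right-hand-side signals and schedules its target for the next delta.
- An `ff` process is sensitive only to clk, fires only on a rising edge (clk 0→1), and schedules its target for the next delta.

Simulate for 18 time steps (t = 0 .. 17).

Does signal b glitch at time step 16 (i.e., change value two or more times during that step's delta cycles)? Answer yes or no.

[bits: a,d,c,e,clk,b]
t=0: Δ0=101100 Δ1=101110 Δ2=111110 Δ3=010111 Δ4=011010 Δ5=011111 Δ6=011011 | 6Δ
t=1: Δ0=011011 Δ1=011001 | 1Δ
t=2: Δ0=011001 Δ1=011011 Δ2=001011 Δ3=100010 Δ4=101110 | 4Δ
t=3: Δ0=101110 Δ1=101100 | 1Δ
t=4: Δ0=101100 Δ1=101110 Δ2=111110 Δ3=010111 Δ4=011010 Δ5=011111 Δ6=011011 | 6Δ
t=5: Δ0=011011 Δ1=011001 | 1Δ
t=6: Δ0=011001 Δ1=011011 Δ2=001011 Δ3=100010 Δ4=101110 | 4Δ
t=7: Δ0=101110 Δ1=101100 | 1Δ
t=8: Δ0=101100 Δ1=101110 Δ2=111110 Δ3=010111 Δ4=011010 Δ5=011111 Δ6=011011 | 6Δ
t=9: Δ0=011011 Δ1=011001 | 1Δ
t=10: Δ0=011001 Δ1=011011 Δ2=001011 Δ3=100010 Δ4=101110 | 4Δ
t=11: Δ0=101110 Δ1=101100 | 1Δ
t=12: Δ0=101100 Δ1=101110 Δ2=111110 Δ3=010111 Δ4=011010 Δ5=011111 Δ6=011011 | 6Δ
t=13: Δ0=011011 Δ1=011001 | 1Δ
t=14: Δ0=011001 Δ1=011011 Δ2=001011 Δ3=100010 Δ4=101110 | 4Δ
t=15: Δ0=101110 Δ1=101100 | 1Δ
t=16: Δ0=101100 Δ1=101110 Δ2=111110 Δ3=010111 Δ4=011010 Δ5=011111 Δ6=011011 | 6Δ
t=17: Δ0=011011 Δ1=011001 | 1Δ

yes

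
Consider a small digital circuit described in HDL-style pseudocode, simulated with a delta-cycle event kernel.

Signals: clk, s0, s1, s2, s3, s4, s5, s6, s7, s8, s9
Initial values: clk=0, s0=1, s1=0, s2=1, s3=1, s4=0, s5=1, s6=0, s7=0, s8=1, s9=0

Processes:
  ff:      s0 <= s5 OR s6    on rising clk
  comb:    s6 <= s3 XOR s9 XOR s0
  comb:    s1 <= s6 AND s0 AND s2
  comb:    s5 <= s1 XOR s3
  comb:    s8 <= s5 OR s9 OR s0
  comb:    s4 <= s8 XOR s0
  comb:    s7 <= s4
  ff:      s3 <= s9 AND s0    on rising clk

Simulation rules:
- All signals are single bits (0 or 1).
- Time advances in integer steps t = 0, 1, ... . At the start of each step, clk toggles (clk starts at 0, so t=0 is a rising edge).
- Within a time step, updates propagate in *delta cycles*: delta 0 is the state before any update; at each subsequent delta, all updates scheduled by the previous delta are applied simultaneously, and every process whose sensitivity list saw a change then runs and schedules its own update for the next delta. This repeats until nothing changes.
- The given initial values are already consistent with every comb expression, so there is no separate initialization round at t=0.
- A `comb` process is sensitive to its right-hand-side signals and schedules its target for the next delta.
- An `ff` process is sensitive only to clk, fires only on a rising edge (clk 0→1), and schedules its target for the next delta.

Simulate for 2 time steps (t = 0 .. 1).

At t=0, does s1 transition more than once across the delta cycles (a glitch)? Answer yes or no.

no

t0.Δ0 clk=0 s9=0 s4=0 s7=0 s3=1 s8=1 s2=1 s6=0 s1=0 s5=1 s0=1
t0.Δ1 clk=1 s9=0 s4=0 s7=0 s3=1 s8=1 s2=1 s6=0 s1=0 s5=1 s0=1
t0.Δ2 clk=1 s9=0 s4=0 s7=0 s3=0 s8=1 s2=1 s6=0 s1=0 s5=1 s0=1
t0.Δ3 clk=1 s9=0 s4=0 s7=0 s3=0 s8=1 s2=1 s6=1 s1=0 s5=0 s0=1
t0.Δ4 clk=1 s9=0 s4=0 s7=0 s3=0 s8=1 s2=1 s6=1 s1=1 s5=0 s0=1
t0.Δ5 clk=1 s9=0 s4=0 s7=0 s3=0 s8=1 s2=1 s6=1 s1=1 s5=1 s0=1
t1.Δ0 clk=1 s9=0 s4=0 s7=0 s3=0 s8=1 s2=1 s6=1 s1=1 s5=1 s0=1
t1.Δ1 clk=0 s9=0 s4=0 s7=0 s3=0 s8=1 s2=1 s6=1 s1=1 s5=1 s0=1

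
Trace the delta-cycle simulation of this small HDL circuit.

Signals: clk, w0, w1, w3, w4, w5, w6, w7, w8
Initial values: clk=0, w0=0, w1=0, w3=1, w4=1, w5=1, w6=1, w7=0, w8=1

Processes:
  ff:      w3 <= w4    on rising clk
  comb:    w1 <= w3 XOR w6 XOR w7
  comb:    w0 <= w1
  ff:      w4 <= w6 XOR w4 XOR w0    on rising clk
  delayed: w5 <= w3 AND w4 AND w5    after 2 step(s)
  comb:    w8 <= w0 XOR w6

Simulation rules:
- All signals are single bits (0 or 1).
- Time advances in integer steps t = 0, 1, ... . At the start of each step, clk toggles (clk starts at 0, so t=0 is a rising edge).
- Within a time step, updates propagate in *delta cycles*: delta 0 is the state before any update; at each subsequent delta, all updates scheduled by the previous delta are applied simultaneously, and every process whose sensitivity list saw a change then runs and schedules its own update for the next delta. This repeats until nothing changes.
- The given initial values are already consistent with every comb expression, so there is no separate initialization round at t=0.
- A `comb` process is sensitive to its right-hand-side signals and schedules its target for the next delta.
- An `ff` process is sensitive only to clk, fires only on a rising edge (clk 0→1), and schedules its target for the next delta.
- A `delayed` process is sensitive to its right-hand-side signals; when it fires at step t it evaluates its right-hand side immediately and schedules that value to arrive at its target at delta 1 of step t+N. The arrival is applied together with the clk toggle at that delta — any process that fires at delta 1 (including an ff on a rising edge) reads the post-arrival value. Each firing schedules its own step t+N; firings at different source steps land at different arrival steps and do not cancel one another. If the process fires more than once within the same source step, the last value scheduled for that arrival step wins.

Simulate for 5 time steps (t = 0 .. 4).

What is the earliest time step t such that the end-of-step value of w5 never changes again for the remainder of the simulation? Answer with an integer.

t0.Δ0 clk=0 w3=1 w4=1 w5=1 w6=1 w7=0 w1=0 w0=0 w8=1
t0.Δ1 clk=1 w3=1 w4=1 w5=1 w6=1 w7=0 w1=0 w0=0 w8=1
t0.Δ2 clk=1 w3=1 w4=0 w5=1 w6=1 w7=0 w1=0 w0=0 w8=1
t1.Δ0 clk=1 w3=1 w4=0 w5=1 w6=1 w7=0 w1=0 w0=0 w8=1
t1.Δ1 clk=0 w3=1 w4=0 w5=1 w6=1 w7=0 w1=0 w0=0 w8=1
t2.Δ0 clk=0 w3=1 w4=0 w5=1 w6=1 w7=0 w1=0 w0=0 w8=1
t2.Δ1 clk=1 w3=1 w4=0 w5=0 w6=1 w7=0 w1=0 w0=0 w8=1
t2.Δ2 clk=1 w3=0 w4=1 w5=0 w6=1 w7=0 w1=0 w0=0 w8=1
t2.Δ3 clk=1 w3=0 w4=1 w5=0 w6=1 w7=0 w1=1 w0=0 w8=1
t2.Δ4 clk=1 w3=0 w4=1 w5=0 w6=1 w7=0 w1=1 w0=1 w8=1
t2.Δ5 clk=1 w3=0 w4=1 w5=0 w6=1 w7=0 w1=1 w0=1 w8=0
t3.Δ0 clk=1 w3=0 w4=1 w5=0 w6=1 w7=0 w1=1 w0=1 w8=0
t3.Δ1 clk=0 w3=0 w4=1 w5=0 w6=1 w7=0 w1=1 w0=1 w8=0
t4.Δ0 clk=0 w3=0 w4=1 w5=0 w6=1 w7=0 w1=1 w0=1 w8=0
t4.Δ1 clk=1 w3=0 w4=1 w5=0 w6=1 w7=0 w1=1 w0=1 w8=0
t4.Δ2 clk=1 w3=1 w4=1 w5=0 w6=1 w7=0 w1=1 w0=1 w8=0
t4.Δ3 clk=1 w3=1 w4=1 w5=0 w6=1 w7=0 w1=0 w0=1 w8=0
t4.Δ4 clk=1 w3=1 w4=1 w5=0 w6=1 w7=0 w1=0 w0=0 w8=0
t4.Δ5 clk=1 w3=1 w4=1 w5=0 w6=1 w7=0 w1=0 w0=0 w8=1

2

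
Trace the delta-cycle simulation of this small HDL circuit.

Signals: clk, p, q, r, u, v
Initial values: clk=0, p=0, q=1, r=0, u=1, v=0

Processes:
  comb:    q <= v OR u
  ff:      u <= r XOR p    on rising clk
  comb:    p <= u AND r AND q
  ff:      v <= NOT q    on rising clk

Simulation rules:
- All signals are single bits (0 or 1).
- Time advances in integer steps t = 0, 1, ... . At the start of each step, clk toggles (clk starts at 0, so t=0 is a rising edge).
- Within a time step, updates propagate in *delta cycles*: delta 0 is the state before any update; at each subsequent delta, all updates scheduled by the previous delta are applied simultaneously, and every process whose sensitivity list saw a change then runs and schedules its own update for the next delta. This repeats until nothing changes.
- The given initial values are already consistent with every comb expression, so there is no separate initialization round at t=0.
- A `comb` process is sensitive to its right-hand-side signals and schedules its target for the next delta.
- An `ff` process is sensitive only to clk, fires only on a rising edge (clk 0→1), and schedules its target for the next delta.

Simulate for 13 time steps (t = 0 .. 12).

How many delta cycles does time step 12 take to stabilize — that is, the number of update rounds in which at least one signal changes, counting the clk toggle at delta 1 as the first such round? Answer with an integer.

t=0 Δ0: u=1 r=0 clk=0 p=0 v=0 q=1
  Δ1: clk:0→1
  Δ2: u:1→0
  Δ3: q:1→0
  (3Δ to stable)
t=1 Δ0: u=0 r=0 clk=1 p=0 v=0 q=0
  Δ1: clk:1→0
  (1Δ to stable)
t=2 Δ0: u=0 r=0 clk=0 p=0 v=0 q=0
  Δ1: clk:0→1
  Δ2: v:0→1
  Δ3: q:0→1
  (3Δ to stable)
t=3 Δ0: u=0 r=0 clk=1 p=0 v=1 q=1
  Δ1: clk:1→0
  (1Δ to stable)
t=4 Δ0: u=0 r=0 clk=0 p=0 v=1 q=1
  Δ1: clk:0→1
  Δ2: v:1→0
  Δ3: q:1→0
  (3Δ to stable)
t=5 Δ0: u=0 r=0 clk=1 p=0 v=0 q=0
  Δ1: clk:1→0
  (1Δ to stable)
t=6 Δ0: u=0 r=0 clk=0 p=0 v=0 q=0
  Δ1: clk:0→1
  Δ2: v:0→1
  Δ3: q:0→1
  (3Δ to stable)
t=7 Δ0: u=0 r=0 clk=1 p=0 v=1 q=1
  Δ1: clk:1→0
  (1Δ to stable)
t=8 Δ0: u=0 r=0 clk=0 p=0 v=1 q=1
  Δ1: clk:0→1
  Δ2: v:1→0
  Δ3: q:1→0
  (3Δ to stable)
t=9 Δ0: u=0 r=0 clk=1 p=0 v=0 q=0
  Δ1: clk:1→0
  (1Δ to stable)
t=10 Δ0: u=0 r=0 clk=0 p=0 v=0 q=0
  Δ1: clk:0→1
  Δ2: v:0→1
  Δ3: q:0→1
  (3Δ to stable)
t=11 Δ0: u=0 r=0 clk=1 p=0 v=1 q=1
  Δ1: clk:1→0
  (1Δ to stable)
t=12 Δ0: u=0 r=0 clk=0 p=0 v=1 q=1
  Δ1: clk:0→1
  Δ2: v:1→0
  Δ3: q:1→0
  (3Δ to stable)

3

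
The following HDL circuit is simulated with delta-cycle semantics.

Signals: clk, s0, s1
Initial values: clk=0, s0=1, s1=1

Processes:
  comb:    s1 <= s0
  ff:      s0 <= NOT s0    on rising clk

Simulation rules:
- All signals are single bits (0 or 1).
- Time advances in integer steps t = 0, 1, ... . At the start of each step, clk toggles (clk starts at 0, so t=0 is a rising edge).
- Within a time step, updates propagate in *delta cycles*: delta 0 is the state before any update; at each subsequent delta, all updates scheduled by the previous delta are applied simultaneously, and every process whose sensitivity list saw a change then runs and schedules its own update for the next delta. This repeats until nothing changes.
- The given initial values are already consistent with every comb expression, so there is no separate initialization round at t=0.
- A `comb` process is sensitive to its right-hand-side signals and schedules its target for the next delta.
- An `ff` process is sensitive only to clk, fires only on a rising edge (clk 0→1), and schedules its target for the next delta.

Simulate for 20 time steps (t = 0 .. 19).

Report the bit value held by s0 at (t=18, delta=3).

1

t=0 Δ0: s0=1 s1=1 clk=0
  Δ1: clk:0→1
  Δ2: s0:1→0
  Δ3: s1:1→0
  (3Δ to stable)
t=1 Δ0: s0=0 s1=0 clk=1
  Δ1: clk:1→0
  (1Δ to stable)
t=2 Δ0: s0=0 s1=0 clk=0
  Δ1: clk:0→1
  Δ2: s0:0→1
  Δ3: s1:0→1
  (3Δ to stable)
t=3 Δ0: s0=1 s1=1 clk=1
  Δ1: clk:1→0
  (1Δ to stable)
t=4 Δ0: s0=1 s1=1 clk=0
  Δ1: clk:0→1
  Δ2: s0:1→0
  Δ3: s1:1→0
  (3Δ to stable)
t=5 Δ0: s0=0 s1=0 clk=1
  Δ1: clk:1→0
  (1Δ to stable)
t=6 Δ0: s0=0 s1=0 clk=0
  Δ1: clk:0→1
  Δ2: s0:0→1
  Δ3: s1:0→1
  (3Δ to stable)
t=7 Δ0: s0=1 s1=1 clk=1
  Δ1: clk:1→0
  (1Δ to stable)
t=8 Δ0: s0=1 s1=1 clk=0
  Δ1: clk:0→1
  Δ2: s0:1→0
  Δ3: s1:1→0
  (3Δ to stable)
t=9 Δ0: s0=0 s1=0 clk=1
  Δ1: clk:1→0
  (1Δ to stable)
t=10 Δ0: s0=0 s1=0 clk=0
  Δ1: clk:0→1
  Δ2: s0:0→1
  Δ3: s1:0→1
  (3Δ to stable)
t=11 Δ0: s0=1 s1=1 clk=1
  Δ1: clk:1→0
  (1Δ to stable)
t=12 Δ0: s0=1 s1=1 clk=0
  Δ1: clk:0→1
  Δ2: s0:1→0
  Δ3: s1:1→0
  (3Δ to stable)
t=13 Δ0: s0=0 s1=0 clk=1
  Δ1: clk:1→0
  (1Δ to stable)
t=14 Δ0: s0=0 s1=0 clk=0
  Δ1: clk:0→1
  Δ2: s0:0→1
  Δ3: s1:0→1
  (3Δ to stable)
t=15 Δ0: s0=1 s1=1 clk=1
  Δ1: clk:1→0
  (1Δ to stable)
t=16 Δ0: s0=1 s1=1 clk=0
  Δ1: clk:0→1
  Δ2: s0:1→0
  Δ3: s1:1→0
  (3Δ to stable)
t=17 Δ0: s0=0 s1=0 clk=1
  Δ1: clk:1→0
  (1Δ to stable)
t=18 Δ0: s0=0 s1=0 clk=0
  Δ1: clk:0→1
  Δ2: s0:0→1
  Δ3: s1:0→1
  (3Δ to stable)
t=19 Δ0: s0=1 s1=1 clk=1
  Δ1: clk:1→0
  (1Δ to stable)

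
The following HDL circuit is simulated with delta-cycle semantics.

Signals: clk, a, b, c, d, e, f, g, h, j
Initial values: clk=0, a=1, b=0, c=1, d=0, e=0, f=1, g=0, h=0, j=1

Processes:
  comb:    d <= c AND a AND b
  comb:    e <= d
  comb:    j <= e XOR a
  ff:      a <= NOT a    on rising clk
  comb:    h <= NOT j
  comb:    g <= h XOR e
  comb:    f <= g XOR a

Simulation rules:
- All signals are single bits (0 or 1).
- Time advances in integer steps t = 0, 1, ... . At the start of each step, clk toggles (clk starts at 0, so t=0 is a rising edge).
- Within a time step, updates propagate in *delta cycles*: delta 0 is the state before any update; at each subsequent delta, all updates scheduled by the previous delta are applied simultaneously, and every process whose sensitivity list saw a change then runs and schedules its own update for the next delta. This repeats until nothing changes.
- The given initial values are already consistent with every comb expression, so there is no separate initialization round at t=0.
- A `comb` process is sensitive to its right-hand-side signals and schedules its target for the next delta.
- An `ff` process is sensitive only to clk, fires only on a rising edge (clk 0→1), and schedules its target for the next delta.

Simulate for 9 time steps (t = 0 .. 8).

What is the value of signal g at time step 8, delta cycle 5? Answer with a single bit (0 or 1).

1

[bits: e,f,h,a,c,j,clk,d,g,b]
t=0: Δ0=0101110000 Δ1=0101111000 Δ2=0100111000 Δ3=0000101000 Δ4=0010101000 Δ5=0010101010 Δ6=0110101010 | 6Δ
t=1: Δ0=0110101010 Δ1=0110100010 | 1Δ
t=2: Δ0=0110100010 Δ1=0110101010 Δ2=0111101010 Δ3=0011111010 Δ4=0001111010 Δ5=0001111000 Δ6=0101111000 | 6Δ
t=3: Δ0=0101111000 Δ1=0101110000 | 1Δ
t=4: Δ0=0101110000 Δ1=0101111000 Δ2=0100111000 Δ3=0000101000 Δ4=0010101000 Δ5=0010101010 Δ6=0110101010 | 6Δ
t=5: Δ0=0110101010 Δ1=0110100010 | 1Δ
t=6: Δ0=0110100010 Δ1=0110101010 Δ2=0111101010 Δ3=0011111010 Δ4=0001111010 Δ5=0001111000 Δ6=0101111000 | 6Δ
t=7: Δ0=0101111000 Δ1=0101110000 | 1Δ
t=8: Δ0=0101110000 Δ1=0101111000 Δ2=0100111000 Δ3=0000101000 Δ4=0010101000 Δ5=0010101010 Δ6=0110101010 | 6Δ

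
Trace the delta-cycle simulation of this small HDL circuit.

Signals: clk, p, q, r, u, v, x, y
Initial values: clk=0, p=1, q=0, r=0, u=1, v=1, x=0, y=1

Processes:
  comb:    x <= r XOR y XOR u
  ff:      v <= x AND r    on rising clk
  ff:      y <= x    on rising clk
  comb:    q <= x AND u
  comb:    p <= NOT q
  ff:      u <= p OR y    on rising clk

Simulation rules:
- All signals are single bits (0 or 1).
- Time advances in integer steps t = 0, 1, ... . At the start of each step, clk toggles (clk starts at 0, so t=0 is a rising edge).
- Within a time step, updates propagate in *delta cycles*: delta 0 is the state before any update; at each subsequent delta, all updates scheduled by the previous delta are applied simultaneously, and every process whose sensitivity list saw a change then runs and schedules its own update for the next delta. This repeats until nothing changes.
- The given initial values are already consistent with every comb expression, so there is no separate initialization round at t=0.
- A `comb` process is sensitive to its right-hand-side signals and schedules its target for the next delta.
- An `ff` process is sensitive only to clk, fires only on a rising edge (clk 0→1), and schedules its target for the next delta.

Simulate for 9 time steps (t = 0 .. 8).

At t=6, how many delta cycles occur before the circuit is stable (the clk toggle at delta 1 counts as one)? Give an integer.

[bits: q,r,x,clk,p,u,v,y]
t=0: Δ0=00001111 Δ1=00011111 Δ2=00011100 Δ3=00111100 Δ4=10111100 Δ5=10110100 | 5Δ
t=1: Δ0=10110100 Δ1=10100100 | 1Δ
t=2: Δ0=10100100 Δ1=10110100 Δ2=10110001 Δ3=00110001 Δ4=00111001 | 4Δ
t=3: Δ0=00111001 Δ1=00101001 | 1Δ
t=4: Δ0=00101001 Δ1=00111001 Δ2=00111101 Δ3=10011101 Δ4=00010101 Δ5=00011101 | 5Δ
t=5: Δ0=00011101 Δ1=00001101 | 1Δ
t=6: Δ0=00001101 Δ1=00011101 Δ2=00011100 Δ3=00111100 Δ4=10111100 Δ5=10110100 | 5Δ
t=7: Δ0=10110100 Δ1=10100100 | 1Δ
t=8: Δ0=10100100 Δ1=10110100 Δ2=10110001 Δ3=00110001 Δ4=00111001 | 4Δ

5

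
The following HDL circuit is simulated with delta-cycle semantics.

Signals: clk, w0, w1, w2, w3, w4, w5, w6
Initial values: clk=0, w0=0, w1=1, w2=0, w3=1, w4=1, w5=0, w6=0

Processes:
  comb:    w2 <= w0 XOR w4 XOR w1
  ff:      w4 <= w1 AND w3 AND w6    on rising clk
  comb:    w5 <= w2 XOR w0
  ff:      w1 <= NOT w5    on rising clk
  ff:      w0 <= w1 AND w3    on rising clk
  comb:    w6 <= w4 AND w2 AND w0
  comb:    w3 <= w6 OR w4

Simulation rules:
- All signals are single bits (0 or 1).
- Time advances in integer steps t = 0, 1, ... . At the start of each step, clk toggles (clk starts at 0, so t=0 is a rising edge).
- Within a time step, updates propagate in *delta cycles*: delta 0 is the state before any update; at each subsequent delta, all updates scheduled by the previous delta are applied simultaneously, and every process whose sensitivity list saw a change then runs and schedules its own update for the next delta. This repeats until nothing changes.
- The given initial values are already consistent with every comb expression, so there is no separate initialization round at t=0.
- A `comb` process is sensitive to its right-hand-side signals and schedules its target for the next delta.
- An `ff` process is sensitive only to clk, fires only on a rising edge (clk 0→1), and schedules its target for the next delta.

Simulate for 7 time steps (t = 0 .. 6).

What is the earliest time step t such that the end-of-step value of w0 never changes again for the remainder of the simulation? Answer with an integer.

t=0 Δ0: w6=0 w3=1 w1=1 w4=1 w2=0 w5=0 w0=0 clk=0
  Δ1: clk:0→1
  Δ2: w4:1→0, w0:0→1
  Δ3: w3:1→0, w5:0→1
  (3Δ to stable)
t=1 Δ0: w6=0 w3=0 w1=1 w4=0 w2=0 w5=1 w0=1 clk=1
  Δ1: clk:1→0
  (1Δ to stable)
t=2 Δ0: w6=0 w3=0 w1=1 w4=0 w2=0 w5=1 w0=1 clk=0
  Δ1: clk:0→1
  Δ2: w1:1→0, w0:1→0
  Δ3: w5:1→0
  (3Δ to stable)
t=3 Δ0: w6=0 w3=0 w1=0 w4=0 w2=0 w5=0 w0=0 clk=1
  Δ1: clk:1→0
  (1Δ to stable)
t=4 Δ0: w6=0 w3=0 w1=0 w4=0 w2=0 w5=0 w0=0 clk=0
  Δ1: clk:0→1
  Δ2: w1:0→1
  Δ3: w2:0→1
  Δ4: w5:0→1
  (4Δ to stable)
t=5 Δ0: w6=0 w3=0 w1=1 w4=0 w2=1 w5=1 w0=0 clk=1
  Δ1: clk:1→0
  (1Δ to stable)
t=6 Δ0: w6=0 w3=0 w1=1 w4=0 w2=1 w5=1 w0=0 clk=0
  Δ1: clk:0→1
  Δ2: w1:1→0
  Δ3: w2:1→0
  Δ4: w5:1→0
  (4Δ to stable)

2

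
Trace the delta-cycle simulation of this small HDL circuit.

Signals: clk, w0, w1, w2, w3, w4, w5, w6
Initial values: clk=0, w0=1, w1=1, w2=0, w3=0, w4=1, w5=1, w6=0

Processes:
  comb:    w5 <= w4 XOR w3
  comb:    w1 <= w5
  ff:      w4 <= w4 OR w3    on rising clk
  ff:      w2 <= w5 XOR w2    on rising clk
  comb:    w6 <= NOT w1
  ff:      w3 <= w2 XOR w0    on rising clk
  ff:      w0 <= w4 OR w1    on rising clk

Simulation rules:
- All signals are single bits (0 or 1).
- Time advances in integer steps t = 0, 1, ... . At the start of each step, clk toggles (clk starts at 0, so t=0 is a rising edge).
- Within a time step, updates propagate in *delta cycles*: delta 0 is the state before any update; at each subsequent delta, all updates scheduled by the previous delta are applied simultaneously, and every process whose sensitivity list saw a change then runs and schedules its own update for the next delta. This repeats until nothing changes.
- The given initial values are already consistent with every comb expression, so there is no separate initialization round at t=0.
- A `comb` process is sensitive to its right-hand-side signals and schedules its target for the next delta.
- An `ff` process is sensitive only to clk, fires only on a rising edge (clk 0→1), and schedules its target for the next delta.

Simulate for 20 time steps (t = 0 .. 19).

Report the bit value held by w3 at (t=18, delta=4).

t=0 Δ0: w5=1 w3=0 w1=1 w0=1 clk=0 w2=0 w4=1 w6=0
  Δ1: clk:0→1
  Δ2: w3:0→1, w2:0→1
  Δ3: w5:1→0
  Δ4: w1:1→0
  Δ5: w6:0→1
  (5Δ to stable)
t=1 Δ0: w5=0 w3=1 w1=0 w0=1 clk=1 w2=1 w4=1 w6=1
  Δ1: clk:1→0
  (1Δ to stable)
t=2 Δ0: w5=0 w3=1 w1=0 w0=1 clk=0 w2=1 w4=1 w6=1
  Δ1: clk:0→1
  Δ2: w3:1→0
  Δ3: w5:0→1
  Δ4: w1:0→1
  Δ5: w6:1→0
  (5Δ to stable)
t=3 Δ0: w5=1 w3=0 w1=1 w0=1 clk=1 w2=1 w4=1 w6=0
  Δ1: clk:1→0
  (1Δ to stable)
t=4 Δ0: w5=1 w3=0 w1=1 w0=1 clk=0 w2=1 w4=1 w6=0
  Δ1: clk:0→1
  Δ2: w2:1→0
  (2Δ to stable)
t=5 Δ0: w5=1 w3=0 w1=1 w0=1 clk=1 w2=0 w4=1 w6=0
  Δ1: clk:1→0
  (1Δ to stable)
t=6 Δ0: w5=1 w3=0 w1=1 w0=1 clk=0 w2=0 w4=1 w6=0
  Δ1: clk:0→1
  Δ2: w3:0→1, w2:0→1
  Δ3: w5:1→0
  Δ4: w1:1→0
  Δ5: w6:0→1
  (5Δ to stable)
t=7 Δ0: w5=0 w3=1 w1=0 w0=1 clk=1 w2=1 w4=1 w6=1
  Δ1: clk:1→0
  (1Δ to stable)
t=8 Δ0: w5=0 w3=1 w1=0 w0=1 clk=0 w2=1 w4=1 w6=1
  Δ1: clk:0→1
  Δ2: w3:1→0
  Δ3: w5:0→1
  Δ4: w1:0→1
  Δ5: w6:1→0
  (5Δ to stable)
t=9 Δ0: w5=1 w3=0 w1=1 w0=1 clk=1 w2=1 w4=1 w6=0
  Δ1: clk:1→0
  (1Δ to stable)
t=10 Δ0: w5=1 w3=0 w1=1 w0=1 clk=0 w2=1 w4=1 w6=0
  Δ1: clk:0→1
  Δ2: w2:1→0
  (2Δ to stable)
t=11 Δ0: w5=1 w3=0 w1=1 w0=1 clk=1 w2=0 w4=1 w6=0
  Δ1: clk:1→0
  (1Δ to stable)
t=12 Δ0: w5=1 w3=0 w1=1 w0=1 clk=0 w2=0 w4=1 w6=0
  Δ1: clk:0→1
  Δ2: w3:0→1, w2:0→1
  Δ3: w5:1→0
  Δ4: w1:1→0
  Δ5: w6:0→1
  (5Δ to stable)
t=13 Δ0: w5=0 w3=1 w1=0 w0=1 clk=1 w2=1 w4=1 w6=1
  Δ1: clk:1→0
  (1Δ to stable)
t=14 Δ0: w5=0 w3=1 w1=0 w0=1 clk=0 w2=1 w4=1 w6=1
  Δ1: clk:0→1
  Δ2: w3:1→0
  Δ3: w5:0→1
  Δ4: w1:0→1
  Δ5: w6:1→0
  (5Δ to stable)
t=15 Δ0: w5=1 w3=0 w1=1 w0=1 clk=1 w2=1 w4=1 w6=0
  Δ1: clk:1→0
  (1Δ to stable)
t=16 Δ0: w5=1 w3=0 w1=1 w0=1 clk=0 w2=1 w4=1 w6=0
  Δ1: clk:0→1
  Δ2: w2:1→0
  (2Δ to stable)
t=17 Δ0: w5=1 w3=0 w1=1 w0=1 clk=1 w2=0 w4=1 w6=0
  Δ1: clk:1→0
  (1Δ to stable)
t=18 Δ0: w5=1 w3=0 w1=1 w0=1 clk=0 w2=0 w4=1 w6=0
  Δ1: clk:0→1
  Δ2: w3:0→1, w2:0→1
  Δ3: w5:1→0
  Δ4: w1:1→0
  Δ5: w6:0→1
  (5Δ to stable)
t=19 Δ0: w5=0 w3=1 w1=0 w0=1 clk=1 w2=1 w4=1 w6=1
  Δ1: clk:1→0
  (1Δ to stable)

1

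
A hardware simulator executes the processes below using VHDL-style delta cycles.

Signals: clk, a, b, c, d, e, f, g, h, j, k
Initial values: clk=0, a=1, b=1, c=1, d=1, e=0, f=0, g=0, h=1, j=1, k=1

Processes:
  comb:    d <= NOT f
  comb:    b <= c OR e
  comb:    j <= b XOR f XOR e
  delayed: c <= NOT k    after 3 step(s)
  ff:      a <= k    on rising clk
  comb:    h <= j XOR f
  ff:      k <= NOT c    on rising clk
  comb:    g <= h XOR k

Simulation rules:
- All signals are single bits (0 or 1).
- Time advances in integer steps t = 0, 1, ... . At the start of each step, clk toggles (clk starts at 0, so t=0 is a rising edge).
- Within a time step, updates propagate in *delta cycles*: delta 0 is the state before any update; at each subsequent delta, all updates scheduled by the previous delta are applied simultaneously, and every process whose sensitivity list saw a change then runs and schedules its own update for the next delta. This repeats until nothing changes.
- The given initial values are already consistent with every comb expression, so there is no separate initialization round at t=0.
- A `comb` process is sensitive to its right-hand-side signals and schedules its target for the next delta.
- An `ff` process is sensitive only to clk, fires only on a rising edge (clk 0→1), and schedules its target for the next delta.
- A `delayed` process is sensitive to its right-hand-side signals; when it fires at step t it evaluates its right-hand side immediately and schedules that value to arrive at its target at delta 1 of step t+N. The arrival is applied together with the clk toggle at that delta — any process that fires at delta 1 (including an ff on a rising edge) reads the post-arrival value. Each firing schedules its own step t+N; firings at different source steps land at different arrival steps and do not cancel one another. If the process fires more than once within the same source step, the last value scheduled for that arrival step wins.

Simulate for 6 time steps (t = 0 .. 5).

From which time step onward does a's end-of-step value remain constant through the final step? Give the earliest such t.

[bits: d,clk,h,b,g,e,a,j,k,c,f]
t=0: Δ0=10110011110 Δ1=11110011110 Δ2=11110011010 Δ3=11111011010 | 3Δ
t=1: Δ0=11111011010 Δ1=10111011010 | 1Δ
t=2: Δ0=10111011010 Δ1=11111011010 Δ2=11111001010 | 2Δ
t=3: Δ0=11111001010 Δ1=10111001010 | 1Δ
t=4: Δ0=10111001010 Δ1=11111001010 | 1Δ
t=5: Δ0=11111001010 Δ1=10111001010 | 1Δ

2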